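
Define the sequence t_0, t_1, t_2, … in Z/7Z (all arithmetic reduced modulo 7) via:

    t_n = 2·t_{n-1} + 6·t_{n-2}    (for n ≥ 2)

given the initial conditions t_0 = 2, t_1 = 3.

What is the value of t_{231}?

2

t_2 = 2·3 + 6·2 = 4
t_3 = 2·4 + 6·3 = 5
t_4 = 2·5 + 6·4 = 6
t_5 = 2·6 + 6·5 = 0
t_6 = 2·0 + 6·6 = 1
t_7 = 2·1 + 6·0 = 2
t_8 = 2·2 + 6·1 = 3
(t_7, t_8) = (2, 3) = (t_0, t_1), so the sequence has period 7.
231 ≡ 0 (mod 7), hence t_231 = t_0 = 2.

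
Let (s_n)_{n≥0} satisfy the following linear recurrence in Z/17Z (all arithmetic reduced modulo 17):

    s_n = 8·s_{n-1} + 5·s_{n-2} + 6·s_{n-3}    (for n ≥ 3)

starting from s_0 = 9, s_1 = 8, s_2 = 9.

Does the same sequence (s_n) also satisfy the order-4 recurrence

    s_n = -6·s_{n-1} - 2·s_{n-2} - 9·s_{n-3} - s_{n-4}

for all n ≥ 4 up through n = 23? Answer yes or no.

yes

Terms s_0..s_23: 9, 8, 9, 13, 10, 12, 3, 8, 15, 8, 0, 11, 0, 4, 13, 5, 10, 13, 14, 16, 4, 9, 1, 9
n=4: candidate gives 10, actual s_4 = 10 ✓
n=5: candidate gives 12, actual s_5 = 12 ✓
n=6: candidate gives 3, actual s_6 = 3 ✓
n=7: candidate gives 8, actual s_7 = 8 ✓
n=8: candidate gives 15, actual s_8 = 15 ✓
n=9: candidate gives 8, actual s_9 = 8 ✓
n=10: candidate gives 0, actual s_10 = 0 ✓
n=11: candidate gives 11, actual s_11 = 11 ✓
n=12: candidate gives 0, actual s_12 = 0 ✓
n=13: candidate gives 4, actual s_13 = 4 ✓
n=14: candidate gives 13, actual s_14 = 13 ✓
n=15: candidate gives 5, actual s_15 = 5 ✓
n=16: candidate gives 10, actual s_16 = 10 ✓
n=17: candidate gives 13, actual s_17 = 13 ✓
n=18: candidate gives 14, actual s_18 = 14 ✓
n=19: candidate gives 16, actual s_19 = 16 ✓
n=20: candidate gives 4, actual s_20 = 4 ✓
n=21: candidate gives 9, actual s_21 = 9 ✓
n=22: candidate gives 1, actual s_22 = 1 ✓
n=23: candidate gives 9, actual s_23 = 9 ✓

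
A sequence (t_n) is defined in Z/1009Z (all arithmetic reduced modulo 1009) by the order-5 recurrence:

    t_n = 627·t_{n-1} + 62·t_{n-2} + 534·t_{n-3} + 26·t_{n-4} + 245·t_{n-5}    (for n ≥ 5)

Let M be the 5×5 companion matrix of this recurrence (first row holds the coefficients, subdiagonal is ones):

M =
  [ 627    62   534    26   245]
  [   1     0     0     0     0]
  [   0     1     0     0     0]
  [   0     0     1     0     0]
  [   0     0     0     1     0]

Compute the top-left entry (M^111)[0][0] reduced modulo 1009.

(M^111)[0][0] is the top entry after applying M 111 times to the unit state (1, 0, 0, 0, 0). Equivalently it is h_{115} for the auxiliary sequence (h_n) obeying the same recurrence with h_4 = 1 and h_i = 0 for 0 ≤ i < 4:
h_5 = 627·1 + 62·0 + 534·0 + 26·0 + 245·0 = 627
h_6 = 627·627 + 62·1 + 534·0 + 26·0 + 245·0 = 690
h_7 = 627·690 + 62·627 + 534·1 + 26·0 + 245·0 = 835
h_8 = 627·835 + 62·690 + 534·627 + 26·1 + 245·0 = 132
h_9 = 627·132 + 62·835 + 534·690 + 26·627 + 245·1 = 915
h_10 = 627·915 + 62·132 + 534·835 + 26·690 + 245·627 = 642
Continuing the recurrence:
  h_11 = 86;  h_12 = 296;  h_13 = 626;  h_14 = 426;  h_15 = 951;  h_16 = 955
  h_17 = 342;  h_18 = 491;  h_19 = 496;  h_20 = 921;  h_21 = 353;  h_22 = 147
  h_23 = 472;  h_24 = 329;  h_25 = 981;  h_26 = 119;  h_27 = 204;  h_28 = 350
  h_29 = 173;  h_30 = 244;  h_31 = 644;  h_32 = 293;  h_33 = 223;  h_34 = 707
  h_35 = 954;  h_36 = 210;  h_37 = 179;  h_38 = 397;  h_39 = 91;  h_40 = 739
  h_41 = 527;  h_42 = 752;  h_43 = 534;  h_44 = 87;  h_45 = 889;  h_46 = 737
  h_47 = 4;  h_48 = 170;  h_49 = 974;  h_50 = 673;  h_51 = 85;  h_52 = 2
  h_53 = 19;  h_54 = 765;  h_55 = 209;  h_56 = 633;  h_57 = 35;  h_58 = 587
  h_59 = 63;  h_60 = 808;  h_61 = 236;  h_62 = 270;  h_63 = 61;  h_64 = 519
  h_65 = 432;  h_66 = 892;  h_67 = 652;  h_68 = 791;  h_69 = 836;  h_70 = 45
  h_71 = 354;  h_72 = 891;  h_73 = 858;  h_74 = 423;  h_75 = 177;  h_76 = 991
  h_77 = 15;  h_78 = 126;  h_79 = 973;  h_80 = 832;  h_81 = 503;  h_82 = 533
  h_83 = 111;  h_84 = 637;  h_85 = 730;  h_86 = 388;  h_87 = 370;  h_88 = 476
  h_89 = 356;  h_90 = 545;  h_91 = 207;  h_92 = 641;  h_93 = 231;  h_94 = 979
  h_95 = 465;  h_96 = 146;  h_97 = 18;  h_98 = 574;  h_99 = 767;  h_100 = 88
  h_101 = 515;  h_102 = 523;  h_103 = 357;  h_104 = 43;  h_105 = 87;  h_106 = 170
  h_107 = 942;  h_108 = 654;  h_109 = 945;  h_110 = 467;  h_111 = 946;  h_112 = 262
  h_113 = 245
h_114 = 627·245 + 62·262 + 534·946 + 26·467 + 245·945 = 500
h_115 = 627·500 + 62·245 + 534·262 + 26·946 + 245·467 = 191

191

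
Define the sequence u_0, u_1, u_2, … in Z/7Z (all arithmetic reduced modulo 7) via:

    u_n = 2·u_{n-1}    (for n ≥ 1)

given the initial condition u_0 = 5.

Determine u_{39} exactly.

5

u_1 = 2·5 = 3
u_2 = 2·3 = 6
u_3 = 2·6 = 5
(u_3) = (5) = (u_0), so the sequence has period 3.
39 ≡ 0 (mod 3), hence u_39 = u_0 = 5.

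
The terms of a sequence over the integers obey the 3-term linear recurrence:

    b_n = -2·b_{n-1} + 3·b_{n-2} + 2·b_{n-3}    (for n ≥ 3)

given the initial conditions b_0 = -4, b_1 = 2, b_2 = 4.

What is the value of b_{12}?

b_3 = -2·4 + 3·2 + 2·-4 = -10
b_4 = -2·-10 + 3·4 + 2·2 = 36
b_5 = -2·36 + 3·-10 + 2·4 = -94
b_6 = -2·-94 + 3·36 + 2·-10 = 276
b_7 = -2·276 + 3·-94 + 2·36 = -762
b_8 = -2·-762 + 3·276 + 2·-94 = 2164
b_9 = -2·2164 + 3·-762 + 2·276 = -6062
b_10 = -2·-6062 + 3·2164 + 2·-762 = 17092
b_11 = -2·17092 + 3·-6062 + 2·2164 = -48042
b_12 = -2·-48042 + 3·17092 + 2·-6062 = 135236

135236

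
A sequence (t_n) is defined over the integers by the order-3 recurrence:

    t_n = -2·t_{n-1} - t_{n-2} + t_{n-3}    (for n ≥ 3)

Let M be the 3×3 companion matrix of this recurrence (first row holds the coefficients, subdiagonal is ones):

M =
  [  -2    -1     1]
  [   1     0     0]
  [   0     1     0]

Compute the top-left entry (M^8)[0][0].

(M^8)[0][0] is the top entry after applying M 8 times to the unit state (1, 0, 0). Equivalently it is h_{10} for the auxiliary sequence (h_n) obeying the same recurrence with h_2 = 1 and h_i = 0 for 0 ≤ i < 2:
h_3 = -2·1 + -1·0 + 1·0 = -2
h_4 = -2·-2 + -1·1 + 1·0 = 3
h_5 = -2·3 + -1·-2 + 1·1 = -3
h_6 = -2·-3 + -1·3 + 1·-2 = 1
h_7 = -2·1 + -1·-3 + 1·3 = 4
h_8 = -2·4 + -1·1 + 1·-3 = -12
h_9 = -2·-12 + -1·4 + 1·1 = 21
h_10 = -2·21 + -1·-12 + 1·4 = -26

-26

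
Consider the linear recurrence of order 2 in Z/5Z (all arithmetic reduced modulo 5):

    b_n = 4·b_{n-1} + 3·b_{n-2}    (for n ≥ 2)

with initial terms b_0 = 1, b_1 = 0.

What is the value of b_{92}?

b_2 = 4·0 + 3·1 = 3
b_3 = 4·3 + 3·0 = 2
b_4 = 4·2 + 3·3 = 2
b_5 = 4·2 + 3·2 = 4
b_6 = 4·4 + 3·2 = 2
b_7 = 4·2 + 3·4 = 0
b_8 = 4·0 + 3·2 = 1
b_9 = 4·1 + 3·0 = 4
b_10 = 4·4 + 3·1 = 4
b_11 = 4·4 + 3·4 = 3
b_12 = 4·3 + 3·4 = 4
b_13 = 4·4 + 3·3 = 0
b_14 = 4·0 + 3·4 = 2
b_15 = 4·2 + 3·0 = 3
b_16 = 4·3 + 3·2 = 3
b_17 = 4·3 + 3·3 = 1
b_18 = 4·1 + 3·3 = 3
b_19 = 4·3 + 3·1 = 0
b_20 = 4·0 + 3·3 = 4
b_21 = 4·4 + 3·0 = 1
b_22 = 4·1 + 3·4 = 1
b_23 = 4·1 + 3·1 = 2
b_24 = 4·2 + 3·1 = 1
b_25 = 4·1 + 3·2 = 0
(b_24, b_25) = (1, 0) = (b_0, b_1), so the sequence has period 24.
92 ≡ 20 (mod 24), hence b_92 = b_20 = 4.

4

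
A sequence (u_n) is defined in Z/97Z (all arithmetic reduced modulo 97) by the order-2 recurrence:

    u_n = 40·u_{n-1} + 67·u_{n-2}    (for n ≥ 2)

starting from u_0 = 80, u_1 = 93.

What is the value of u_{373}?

60

u_2 = 40·93 + 67·80 = 59
u_3 = 40·59 + 67·93 = 55
u_4 = 40·55 + 67·59 = 42
u_5 = 40·42 + 67·55 = 30
u_6 = 40·30 + 67·42 = 37
u_7 = 40·37 + 67·30 = 95
u_8 = 40·95 + 67·37 = 71
u_9 = 40·71 + 67·95 = 87
u_10 = 40·87 + 67·71 = 89
u_11 = 40·89 + 67·87 = 77
u_12 = 40·77 + 67·89 = 22
u_13 = 40·22 + 67·77 = 25
u_14 = 40·25 + 67·22 = 49
u_15 = 40·49 + 67·25 = 46
u_16 = 40·46 + 67·49 = 79
u_17 = 40·79 + 67·46 = 34
u_18 = 40·34 + 67·79 = 57
u_19 = 40·57 + 67·34 = 96
u_20 = 40·96 + 67·57 = 93
u_21 = 40·93 + 67·96 = 64
u_22 = 40·64 + 67·93 = 61
u_23 = 40·61 + 67·64 = 35
u_24 = 40·35 + 67·61 = 55
u_25 = 40·55 + 67·35 = 83
u_26 = 40·83 + 67·55 = 21
u_27 = 40·21 + 67·83 = 96
u_28 = 40·96 + 67·21 = 9
u_29 = 40·9 + 67·96 = 2
u_30 = 40·2 + 67·9 = 4
u_31 = 40·4 + 67·2 = 3
u_32 = 40·3 + 67·4 = 0
u_33 = 40·0 + 67·3 = 7
u_34 = 40·7 + 67·0 = 86
u_35 = 40·86 + 67·7 = 29
u_36 = 40·29 + 67·86 = 35
u_37 = 40·35 + 67·29 = 45
u_38 = 40·45 + 67·35 = 71
u_39 = 40·71 + 67·45 = 35
u_40 = 40·35 + 67·71 = 46
u_41 = 40·46 + 67·35 = 14
u_42 = 40·14 + 67·46 = 53
u_43 = 40·53 + 67·14 = 51
u_44 = 40·51 + 67·53 = 62
u_45 = 40·62 + 67·51 = 77
u_46 = 40·77 + 67·62 = 56
u_47 = 40·56 + 67·77 = 27
u_48 = 40·27 + 67·56 = 79
u_49 = 40·79 + 67·27 = 22
u_50 = 40·22 + 67·79 = 62
u_51 = 40·62 + 67·22 = 74
u_52 = 40·74 + 67·62 = 33
u_53 = 40·33 + 67·74 = 70
u_54 = 40·70 + 67·33 = 64
u_55 = 40·64 + 67·70 = 72
u_56 = 40·72 + 67·64 = 87
u_57 = 40·87 + 67·72 = 59
u_58 = 40·59 + 67·87 = 41
u_59 = 40·41 + 67·59 = 64
u_60 = 40·64 + 67·41 = 69
u_61 = 40·69 + 67·64 = 64
u_62 = 40·64 + 67·69 = 5
u_63 = 40·5 + 67·64 = 26
u_64 = 40·26 + 67·5 = 17
u_65 = 40·17 + 67·26 = 94
u_66 = 40·94 + 67·17 = 49
u_67 = 40·49 + 67·94 = 13
u_68 = 40·13 + 67·49 = 20
u_69 = 40·20 + 67·13 = 22
u_70 = 40·22 + 67·20 = 86
u_71 = 40·86 + 67·22 = 64
u_72 = 40·64 + 67·86 = 77
u_73 = 40·77 + 67·64 = 93
u_74 = 40·93 + 67·77 = 52
u_75 = 40·52 + 67·93 = 66
u_76 = 40·66 + 67·52 = 13
u_77 = 40·13 + 67·66 = 92
u_78 = 40·92 + 67·13 = 89
u_79 = 40·89 + 67·92 = 24
u_80 = 40·24 + 67·89 = 36
u_81 = 40·36 + 67·24 = 41
u_82 = 40·41 + 67·36 = 75
u_83 = 40·75 + 67·41 = 24
u_84 = 40·24 + 67·75 = 68
u_85 = 40·68 + 67·24 = 60
u_86 = 40·60 + 67·68 = 69
u_87 = 40·69 + 67·60 = 87
u_88 = 40·87 + 67·69 = 52
u_89 = 40·52 + 67·87 = 52
u_90 = 40·52 + 67·52 = 35
u_91 = 40·35 + 67·52 = 34
u_92 = 40·34 + 67·35 = 19
u_93 = 40·19 + 67·34 = 31
u_94 = 40·31 + 67·19 = 88
u_95 = 40·88 + 67·31 = 68
u_96 = 40·68 + 67·88 = 80
u_97 = 40·80 + 67·68 = 93
(u_96, u_97) = (80, 93) = (u_0, u_1), so the sequence has period 96.
373 ≡ 85 (mod 96), hence u_373 = u_85 = 60.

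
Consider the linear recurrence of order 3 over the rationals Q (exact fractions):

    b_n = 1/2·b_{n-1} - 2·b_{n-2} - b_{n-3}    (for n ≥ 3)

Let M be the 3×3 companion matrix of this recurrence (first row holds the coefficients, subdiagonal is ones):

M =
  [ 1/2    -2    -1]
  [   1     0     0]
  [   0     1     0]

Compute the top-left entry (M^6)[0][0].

(M^6)[0][0] is the top entry after applying M 6 times to the unit state (1, 0, 0). Equivalently it is h_{8} for the auxiliary sequence (h_n) obeying the same recurrence with h_2 = 1 and h_i = 0 for 0 ≤ i < 2:
h_3 = 1/2·1 + -2·0 + -1·0 = 1/2
h_4 = 1/2·1/2 + -2·1 + -1·0 = -7/4
h_5 = 1/2·-7/4 + -2·1/2 + -1·1 = -23/8
h_6 = 1/2·-23/8 + -2·-7/4 + -1·1/2 = 25/16
h_7 = 1/2·25/16 + -2·-23/8 + -1·-7/4 = 265/32
h_8 = 1/2·265/32 + -2·25/16 + -1·-23/8 = 249/64

249/64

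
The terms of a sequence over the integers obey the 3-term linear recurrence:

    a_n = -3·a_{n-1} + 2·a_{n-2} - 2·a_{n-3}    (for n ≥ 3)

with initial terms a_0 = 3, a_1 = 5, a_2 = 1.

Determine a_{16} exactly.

-57740691

a_3 = -3·1 + 2·5 + -2·3 = 1
a_4 = -3·1 + 2·1 + -2·5 = -11
a_5 = -3·-11 + 2·1 + -2·1 = 33
a_6 = -3·33 + 2·-11 + -2·1 = -123
a_7 = -3·-123 + 2·33 + -2·-11 = 457
a_8 = -3·457 + 2·-123 + -2·33 = -1683
a_9 = -3·-1683 + 2·457 + -2·-123 = 6209
a_10 = -3·6209 + 2·-1683 + -2·457 = -22907
a_11 = -3·-22907 + 2·6209 + -2·-1683 = 84505
a_12 = -3·84505 + 2·-22907 + -2·6209 = -311747
a_13 = -3·-311747 + 2·84505 + -2·-22907 = 1150065
a_14 = -3·1150065 + 2·-311747 + -2·84505 = -4242699
a_15 = -3·-4242699 + 2·1150065 + -2·-311747 = 15651721
a_16 = -3·15651721 + 2·-4242699 + -2·1150065 = -57740691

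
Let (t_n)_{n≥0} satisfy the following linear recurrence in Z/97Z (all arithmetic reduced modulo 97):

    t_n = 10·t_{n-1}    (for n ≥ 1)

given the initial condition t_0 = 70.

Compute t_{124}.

11

t_1 = 10·70 = 21
t_2 = 10·21 = 16
t_3 = 10·16 = 63
t_4 = 10·63 = 48
t_5 = 10·48 = 92
t_6 = 10·92 = 47
t_7 = 10·47 = 82
t_8 = 10·82 = 44
t_9 = 10·44 = 52
t_10 = 10·52 = 35
t_11 = 10·35 = 59
t_12 = 10·59 = 8
t_13 = 10·8 = 80
t_14 = 10·80 = 24
t_15 = 10·24 = 46
t_16 = 10·46 = 72
t_17 = 10·72 = 41
t_18 = 10·41 = 22
t_19 = 10·22 = 26
t_20 = 10·26 = 66
t_21 = 10·66 = 78
t_22 = 10·78 = 4
t_23 = 10·4 = 40
t_24 = 10·40 = 12
t_25 = 10·12 = 23
t_26 = 10·23 = 36
t_27 = 10·36 = 69
t_28 = 10·69 = 11
t_29 = 10·11 = 13
t_30 = 10·13 = 33
t_31 = 10·33 = 39
t_32 = 10·39 = 2
t_33 = 10·2 = 20
t_34 = 10·20 = 6
t_35 = 10·6 = 60
t_36 = 10·60 = 18
t_37 = 10·18 = 83
t_38 = 10·83 = 54
t_39 = 10·54 = 55
t_40 = 10·55 = 65
t_41 = 10·65 = 68
t_42 = 10·68 = 1
t_43 = 10·1 = 10
t_44 = 10·10 = 3
t_45 = 10·3 = 30
t_46 = 10·30 = 9
t_47 = 10·9 = 90
t_48 = 10·90 = 27
t_49 = 10·27 = 76
t_50 = 10·76 = 81
t_51 = 10·81 = 34
t_52 = 10·34 = 49
t_53 = 10·49 = 5
t_54 = 10·5 = 50
t_55 = 10·50 = 15
t_56 = 10·15 = 53
t_57 = 10·53 = 45
t_58 = 10·45 = 62
t_59 = 10·62 = 38
t_60 = 10·38 = 89
t_61 = 10·89 = 17
t_62 = 10·17 = 73
t_63 = 10·73 = 51
t_64 = 10·51 = 25
t_65 = 10·25 = 56
t_66 = 10·56 = 75
t_67 = 10·75 = 71
t_68 = 10·71 = 31
t_69 = 10·31 = 19
t_70 = 10·19 = 93
t_71 = 10·93 = 57
t_72 = 10·57 = 85
t_73 = 10·85 = 74
t_74 = 10·74 = 61
t_75 = 10·61 = 28
t_76 = 10·28 = 86
t_77 = 10·86 = 84
t_78 = 10·84 = 64
t_79 = 10·64 = 58
t_80 = 10·58 = 95
t_81 = 10·95 = 77
t_82 = 10·77 = 91
t_83 = 10·91 = 37
t_84 = 10·37 = 79
t_85 = 10·79 = 14
t_86 = 10·14 = 43
t_87 = 10·43 = 42
t_88 = 10·42 = 32
t_89 = 10·32 = 29
t_90 = 10·29 = 96
t_91 = 10·96 = 87
t_92 = 10·87 = 94
t_93 = 10·94 = 67
t_94 = 10·67 = 88
t_95 = 10·88 = 7
t_96 = 10·7 = 70
t_97 = 10·70 = 21
t_98 = 10·21 = 16
t_99 = 10·16 = 63
t_100 = 10·63 = 48
t_101 = 10·48 = 92
t_102 = 10·92 = 47
t_103 = 10·47 = 82
t_104 = 10·82 = 44
t_105 = 10·44 = 52
t_106 = 10·52 = 35
t_107 = 10·35 = 59
t_108 = 10·59 = 8
t_109 = 10·8 = 80
t_110 = 10·80 = 24
t_111 = 10·24 = 46
t_112 = 10·46 = 72
t_113 = 10·72 = 41
t_114 = 10·41 = 22
t_115 = 10·22 = 26
t_116 = 10·26 = 66
t_117 = 10·66 = 78
t_118 = 10·78 = 4
t_119 = 10·4 = 40
t_120 = 10·40 = 12
t_121 = 10·12 = 23
t_122 = 10·23 = 36
t_123 = 10·36 = 69
t_124 = 10·69 = 11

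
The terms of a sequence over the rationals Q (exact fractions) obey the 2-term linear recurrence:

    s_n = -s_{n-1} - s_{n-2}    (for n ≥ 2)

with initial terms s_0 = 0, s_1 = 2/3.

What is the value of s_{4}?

2/3

s_2 = -1·2/3 + -1·0 = -2/3
s_3 = -1·-2/3 + -1·2/3 = 0
s_4 = -1·0 + -1·-2/3 = 2/3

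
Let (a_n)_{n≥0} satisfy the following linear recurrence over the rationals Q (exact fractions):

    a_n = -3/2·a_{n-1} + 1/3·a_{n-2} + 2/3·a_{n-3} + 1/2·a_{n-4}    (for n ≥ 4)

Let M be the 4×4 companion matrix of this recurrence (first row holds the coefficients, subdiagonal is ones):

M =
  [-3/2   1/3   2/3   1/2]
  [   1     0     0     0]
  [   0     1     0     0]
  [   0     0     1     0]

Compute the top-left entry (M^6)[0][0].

(M^6)[0][0] is the top entry after applying M 6 times to the unit state (1, 0, 0, 0). Equivalently it is h_{9} for the auxiliary sequence (h_n) obeying the same recurrence with h_3 = 1 and h_i = 0 for 0 ≤ i < 3:
h_4 = -3/2·1 + 1/3·0 + 2/3·0 + 1/2·0 = -3/2
h_5 = -3/2·-3/2 + 1/3·1 + 2/3·0 + 1/2·0 = 31/12
h_6 = -3/2·31/12 + 1/3·-3/2 + 2/3·1 + 1/2·0 = -89/24
h_7 = -3/2·-89/24 + 1/3·31/12 + 2/3·-3/2 + 1/2·1 = 853/144
h_8 = -3/2·853/144 + 1/3·-89/24 + 2/3·31/12 + 1/2·-3/2 = -2635/288
h_9 = -3/2·-2635/288 + 1/3·853/144 + 2/3·-89/24 + 1/2·31/12 = 25087/1728

25087/1728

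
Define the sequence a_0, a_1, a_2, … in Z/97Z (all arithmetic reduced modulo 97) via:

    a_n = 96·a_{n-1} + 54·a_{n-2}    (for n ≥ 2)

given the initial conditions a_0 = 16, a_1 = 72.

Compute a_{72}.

a_2 = 96·72 + 54·16 = 16
a_3 = 96·16 + 54·72 = 89
a_4 = 96·89 + 54·16 = 96
a_5 = 96·96 + 54·89 = 54
a_6 = 96·54 + 54·96 = 86
a_7 = 96·86 + 54·54 = 17
a_8 = 96·17 + 54·86 = 68
a_9 = 96·68 + 54·17 = 74
a_10 = 96·74 + 54·68 = 9
a_11 = 96·9 + 54·74 = 10
a_12 = 96·10 + 54·9 = 88
a_13 = 96·88 + 54·10 = 64
a_14 = 96·64 + 54·88 = 32
a_15 = 96·32 + 54·64 = 29
a_16 = 96·29 + 54·32 = 50
a_17 = 96·50 + 54·29 = 61
a_18 = 96·61 + 54·50 = 20
a_19 = 96·20 + 54·61 = 73
a_20 = 96·73 + 54·20 = 37
a_21 = 96·37 + 54·73 = 25
a_22 = 96·25 + 54·37 = 33
a_23 = 96·33 + 54·25 = 56
a_24 = 96·56 + 54·33 = 77
a_25 = 96·77 + 54·56 = 37
a_26 = 96·37 + 54·77 = 47
a_27 = 96·47 + 54·37 = 11
a_28 = 96·11 + 54·47 = 5
a_29 = 96·5 + 54·11 = 7
a_30 = 96·7 + 54·5 = 69
a_31 = 96·69 + 54·7 = 18
a_32 = 96·18 + 54·69 = 22
a_33 = 96·22 + 54·18 = 77
a_34 = 96·77 + 54·22 = 44
a_35 = 96·44 + 54·77 = 40
a_36 = 96·40 + 54·44 = 8
a_37 = 96·8 + 54·40 = 18
a_38 = 96·18 + 54·8 = 26
a_39 = 96·26 + 54·18 = 73
a_40 = 96·73 + 54·26 = 70
a_41 = 96·70 + 54·73 = 89
a_42 = 96·89 + 54·70 = 5
a_43 = 96·5 + 54·89 = 48
a_44 = 96·48 + 54·5 = 28
a_45 = 96·28 + 54·48 = 42
a_46 = 96·42 + 54·28 = 15
a_47 = 96·15 + 54·42 = 22
a_48 = 96·22 + 54·15 = 12
a_49 = 96·12 + 54·22 = 12
a_50 = 96·12 + 54·12 = 54
a_51 = 96·54 + 54·12 = 12
a_52 = 96·12 + 54·54 = 91
a_53 = 96·91 + 54·12 = 72
a_54 = 96·72 + 54·91 = 89
a_55 = 96·89 + 54·72 = 16
a_56 = 96·16 + 54·89 = 37
a_57 = 96·37 + 54·16 = 51
a_58 = 96·51 + 54·37 = 7
a_59 = 96·7 + 54·51 = 31
a_60 = 96·31 + 54·7 = 56
a_61 = 96·56 + 54·31 = 66
a_62 = 96·66 + 54·56 = 48
a_63 = 96·48 + 54·66 = 24
a_64 = 96·24 + 54·48 = 46
a_65 = 96·46 + 54·24 = 86
a_66 = 96·86 + 54·46 = 70
a_67 = 96·70 + 54·86 = 15
a_68 = 96·15 + 54·70 = 79
a_69 = 96·79 + 54·15 = 52
a_70 = 96·52 + 54·79 = 43
a_71 = 96·43 + 54·52 = 49
a_72 = 96·49 + 54·43 = 42

42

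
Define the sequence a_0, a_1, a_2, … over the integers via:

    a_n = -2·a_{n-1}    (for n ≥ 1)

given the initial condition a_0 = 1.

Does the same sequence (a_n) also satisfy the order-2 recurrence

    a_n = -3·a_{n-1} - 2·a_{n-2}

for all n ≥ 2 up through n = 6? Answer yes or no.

Terms a_0..a_6: 1, -2, 4, -8, 16, -32, 64
n=2: candidate gives 4, actual a_2 = 4 ✓
n=3: candidate gives -8, actual a_3 = -8 ✓
n=4: candidate gives 16, actual a_4 = 16 ✓
n=5: candidate gives -32, actual a_5 = -32 ✓
n=6: candidate gives 64, actual a_6 = 64 ✓

yes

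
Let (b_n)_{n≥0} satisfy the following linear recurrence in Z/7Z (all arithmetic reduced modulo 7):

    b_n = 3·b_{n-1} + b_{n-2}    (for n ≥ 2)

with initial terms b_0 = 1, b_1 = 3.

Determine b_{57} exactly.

b_2 = 3·3 + 1·1 = 3
b_3 = 3·3 + 1·3 = 5
b_4 = 3·5 + 1·3 = 4
b_5 = 3·4 + 1·5 = 3
b_6 = 3·3 + 1·4 = 6
b_7 = 3·6 + 1·3 = 0
b_8 = 3·0 + 1·6 = 6
b_9 = 3·6 + 1·0 = 4
b_10 = 3·4 + 1·6 = 4
b_11 = 3·4 + 1·4 = 2
b_12 = 3·2 + 1·4 = 3
b_13 = 3·3 + 1·2 = 4
b_14 = 3·4 + 1·3 = 1
b_15 = 3·1 + 1·4 = 0
b_16 = 3·0 + 1·1 = 1
b_17 = 3·1 + 1·0 = 3
(b_16, b_17) = (1, 3) = (b_0, b_1), so the sequence has period 16.
57 ≡ 9 (mod 16), hence b_57 = b_9 = 4.

4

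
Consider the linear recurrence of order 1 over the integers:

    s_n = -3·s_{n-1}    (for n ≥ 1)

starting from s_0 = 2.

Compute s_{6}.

1458

s_1 = -3·2 = -6
s_2 = -3·-6 = 18
s_3 = -3·18 = -54
s_4 = -3·-54 = 162
s_5 = -3·162 = -486
s_6 = -3·-486 = 1458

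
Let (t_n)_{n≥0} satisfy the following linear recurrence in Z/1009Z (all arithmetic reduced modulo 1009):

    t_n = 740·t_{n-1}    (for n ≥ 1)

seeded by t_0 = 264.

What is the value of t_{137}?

876

t_1 = 740·264 = 623
t_2 = 740·623 = 916
t_3 = 740·916 = 801
t_4 = 740·801 = 457
t_5 = 740·457 = 165
t_6 = 740·165 = 11
t_7 = 740·11 = 68
t_8 = 740·68 = 879
t_9 = 740·879 = 664
t_10 = 740·664 = 986
t_11 = 740·986 = 133
t_12 = 740·133 = 547
t_13 = 740·547 = 171
t_14 = 740·171 = 415
t_15 = 740·415 = 364
t_16 = 740·364 = 966
t_17 = 740·966 = 468
t_18 = 740·468 = 233
t_19 = 740·233 = 890
t_20 = 740·890 = 732
t_21 = 740·732 = 856
t_22 = 740·856 = 797
t_23 = 740·797 = 524
t_24 = 740·524 = 304
t_25 = 740·304 = 962
t_26 = 740·962 = 535
t_27 = 740·535 = 372
t_28 = 740·372 = 832
t_29 = 740·832 = 190
t_30 = 740·190 = 349
t_31 = 740·349 = 965
t_32 = 740·965 = 737
t_33 = 740·737 = 520
t_34 = 740·520 = 371
t_35 = 740·371 = 92
t_36 = 740·92 = 477
t_37 = 740·477 = 839
t_38 = 740·839 = 325
t_39 = 740·325 = 358
t_40 = 740·358 = 562
t_41 = 740·562 = 172
t_42 = 740·172 = 146
t_43 = 740·146 = 77
t_44 = 740·77 = 476
t_45 = 740·476 = 99
t_46 = 740·99 = 612
t_47 = 740·612 = 848
t_48 = 740·848 = 931
t_49 = 740·931 = 802
t_50 = 740·802 = 188
t_51 = 740·188 = 887
t_52 = 740·887 = 530
t_53 = 740·530 = 708
t_54 = 740·708 = 249
t_55 = 740·249 = 622
t_56 = 740·622 = 176
t_57 = 740·176 = 79
t_58 = 740·79 = 947
t_59 = 740·947 = 534
t_60 = 740·534 = 641
t_61 = 740·641 = 110
t_62 = 740·110 = 680
t_63 = 740·680 = 718
t_64 = 740·718 = 586
t_65 = 740·586 = 779
t_66 = 740·779 = 321
t_67 = 740·321 = 425
t_68 = 740·425 = 701
t_69 = 740·701 = 114
t_70 = 740·114 = 613
t_71 = 740·613 = 579
t_72 = 740·579 = 644
t_73 = 740·644 = 312
t_74 = 740·312 = 828
t_75 = 740·828 = 257
t_76 = 740·257 = 488
t_77 = 740·488 = 907
t_78 = 740·907 = 195
t_79 = 740·195 = 13
t_80 = 740·13 = 539
t_81 = 740·539 = 305
t_82 = 740·305 = 693
t_83 = 740·693 = 248
t_84 = 740·248 = 891
t_85 = 740·891 = 463
t_86 = 740·463 = 569
t_87 = 740·569 = 307
t_88 = 740·307 = 155
t_89 = 740·155 = 683
t_90 = 740·683 = 920
t_91 = 740·920 = 734
t_92 = 740·734 = 318
t_93 = 740·318 = 223
t_94 = 740·223 = 553
t_95 = 740·553 = 575
t_96 = 740·575 = 711
t_97 = 740·711 = 451
t_98 = 740·451 = 770
t_99 = 740·770 = 724
t_100 = 740·724 = 990
t_101 = 740·990 = 66
t_102 = 740·66 = 408
t_103 = 740·408 = 229
t_104 = 740·229 = 957
t_105 = 740·957 = 871
t_106 = 740·871 = 798
t_107 = 740·798 = 255
t_108 = 740·255 = 17
t_109 = 740·17 = 472
t_110 = 740·472 = 166
t_111 = 740·166 = 751
t_112 = 740·751 = 790
t_113 = 740·790 = 389
t_114 = 740·389 = 295
t_115 = 740·295 = 356
t_116 = 740·356 = 91
t_117 = 740·91 = 746
t_118 = 740·746 = 117
t_119 = 740·117 = 815
t_120 = 740·815 = 727
t_121 = 740·727 = 183
t_122 = 740·183 = 214
t_123 = 740·214 = 956
t_124 = 740·956 = 131
t_125 = 740·131 = 76
t_126 = 740·76 = 745
t_127 = 740·745 = 386
t_128 = 740·386 = 93
t_129 = 740·93 = 208
t_130 = 740·208 = 552
t_131 = 740·552 = 844
t_132 = 740·844 = 998
t_133 = 740·998 = 941
t_134 = 740·941 = 130
t_135 = 740·130 = 345
t_136 = 740·345 = 23
t_137 = 740·23 = 876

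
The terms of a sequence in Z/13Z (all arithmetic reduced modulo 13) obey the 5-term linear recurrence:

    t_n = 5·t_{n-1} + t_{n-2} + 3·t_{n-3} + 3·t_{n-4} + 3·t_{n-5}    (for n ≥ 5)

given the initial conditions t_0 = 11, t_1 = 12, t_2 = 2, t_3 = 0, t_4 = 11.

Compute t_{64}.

0

t_5 = 5·11 + 1·0 + 3·2 + 3·12 + 3·11 = 0
t_6 = 5·0 + 1·11 + 3·0 + 3·2 + 3·12 = 1
t_7 = 5·1 + 1·0 + 3·11 + 3·0 + 3·2 = 5
t_8 = 5·5 + 1·1 + 3·0 + 3·11 + 3·0 = 7
t_9 = 5·7 + 1·5 + 3·1 + 3·0 + 3·11 = 11
t_10 = 5·11 + 1·7 + 3·5 + 3·1 + 3·0 = 2
t_11 = 5·2 + 1·11 + 3·7 + 3·5 + 3·1 = 8
t_12 = 5·8 + 1·2 + 3·11 + 3·7 + 3·5 = 7
t_13 = 5·7 + 1·8 + 3·2 + 3·11 + 3·7 = 12
t_14 = 5·12 + 1·7 + 3·8 + 3·2 + 3·11 = 0
t_15 = 5·0 + 1·12 + 3·7 + 3·8 + 3·2 = 11
t_16 = 5·11 + 1·0 + 3·12 + 3·7 + 3·8 = 6
t_17 = 5·6 + 1·11 + 3·0 + 3·12 + 3·7 = 7
t_18 = 5·7 + 1·6 + 3·11 + 3·0 + 3·12 = 6
t_19 = 5·6 + 1·7 + 3·6 + 3·11 + 3·0 = 10
t_20 = 5·10 + 1·6 + 3·7 + 3·6 + 3·11 = 11
t_21 = 5·11 + 1·10 + 3·6 + 3·7 + 3·6 = 5
t_22 = 5·5 + 1·11 + 3·10 + 3·6 + 3·7 = 1
t_23 = 5·1 + 1·5 + 3·11 + 3·10 + 3·6 = 0
t_24 = 5·0 + 1·1 + 3·5 + 3·11 + 3·10 = 1
t_25 = 5·1 + 1·0 + 3·1 + 3·5 + 3·11 = 4
t_26 = 5·4 + 1·1 + 3·0 + 3·1 + 3·5 = 0
t_27 = 5·0 + 1·4 + 3·1 + 3·0 + 3·1 = 10
t_28 = 5·10 + 1·0 + 3·4 + 3·1 + 3·0 = 0
t_29 = 5·0 + 1·10 + 3·0 + 3·4 + 3·1 = 12
t_30 = 5·12 + 1·0 + 3·10 + 3·0 + 3·4 = 11
t_31 = 5·11 + 1·12 + 3·0 + 3·10 + 3·0 = 6
t_32 = 5·6 + 1·11 + 3·12 + 3·0 + 3·10 = 3
t_33 = 5·3 + 1·6 + 3·11 + 3·12 + 3·0 = 12
t_34 = 5·12 + 1·3 + 3·6 + 3·11 + 3·12 = 7
t_35 = 5·7 + 1·12 + 3·3 + 3·6 + 3·11 = 3
t_36 = 5·3 + 1·7 + 3·12 + 3·3 + 3·6 = 7
t_37 = 5·7 + 1·3 + 3·7 + 3·12 + 3·3 = 0
t_38 = 5·0 + 1·7 + 3·3 + 3·7 + 3·12 = 8
t_39 = 5·8 + 1·0 + 3·7 + 3·3 + 3·7 = 0
t_40 = 5·0 + 1·8 + 3·0 + 3·7 + 3·3 = 12
t_41 = 5·12 + 1·0 + 3·8 + 3·0 + 3·7 = 1
t_42 = 5·1 + 1·12 + 3·0 + 3·8 + 3·0 = 2
t_43 = 5·2 + 1·1 + 3·12 + 3·0 + 3·8 = 6
t_44 = 5·6 + 1·2 + 3·1 + 3·12 + 3·0 = 6
t_45 = 5·6 + 1·6 + 3·2 + 3·1 + 3·12 = 3
t_46 = 5·3 + 1·6 + 3·6 + 3·2 + 3·1 = 9
t_47 = 5·9 + 1·3 + 3·6 + 3·6 + 3·2 = 12
t_48 = 5·12 + 1·9 + 3·3 + 3·6 + 3·6 = 10
t_49 = 5·10 + 1·12 + 3·9 + 3·3 + 3·6 = 12
t_50 = 5·12 + 1·10 + 3·12 + 3·9 + 3·3 = 12
t_51 = 5·12 + 1·12 + 3·10 + 3·12 + 3·9 = 9
t_52 = 5·9 + 1·12 + 3·12 + 3·10 + 3·12 = 3
t_53 = 5·3 + 1·9 + 3·12 + 3·12 + 3·10 = 9
t_54 = 5·9 + 1·3 + 3·9 + 3·12 + 3·12 = 4
t_55 = 5·4 + 1·9 + 3·3 + 3·9 + 3·12 = 10
t_56 = 5·10 + 1·4 + 3·9 + 3·3 + 3·9 = 0
t_57 = 5·0 + 1·10 + 3·4 + 3·9 + 3·3 = 6
t_58 = 5·6 + 1·0 + 3·10 + 3·4 + 3·9 = 8
t_59 = 5·8 + 1·6 + 3·0 + 3·10 + 3·4 = 10
t_60 = 5·10 + 1·8 + 3·6 + 3·0 + 3·10 = 2
t_61 = 5·2 + 1·10 + 3·8 + 3·6 + 3·0 = 10
t_62 = 5·10 + 1·2 + 3·10 + 3·8 + 3·6 = 7
t_63 = 5·7 + 1·10 + 3·2 + 3·10 + 3·8 = 1
t_64 = 5·1 + 1·7 + 3·10 + 3·2 + 3·10 = 0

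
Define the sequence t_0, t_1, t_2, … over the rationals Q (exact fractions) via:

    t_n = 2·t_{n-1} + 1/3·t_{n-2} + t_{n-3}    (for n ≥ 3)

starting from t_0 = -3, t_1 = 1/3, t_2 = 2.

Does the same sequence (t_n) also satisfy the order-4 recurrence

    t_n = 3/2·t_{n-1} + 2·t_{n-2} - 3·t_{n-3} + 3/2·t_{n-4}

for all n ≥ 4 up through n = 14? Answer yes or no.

Terms t_0..t_14: -3, 1/3, 2, 10/9, 29/9, 238/27, 535/27, 3709/81, 107, 60526/243, 140846/243, 983605/729, 2289634/729, 15989023/2187, 12406165/729
n=4: candidate gives 1/6, actual t_4 = 29/9 ✗

no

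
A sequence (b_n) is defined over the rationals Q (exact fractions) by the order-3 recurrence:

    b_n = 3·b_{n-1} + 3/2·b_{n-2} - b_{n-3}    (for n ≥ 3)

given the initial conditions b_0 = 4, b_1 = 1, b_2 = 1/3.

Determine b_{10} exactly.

b_3 = 3·1/3 + 3/2·1 + -1·4 = -3/2
b_4 = 3·-3/2 + 3/2·1/3 + -1·1 = -5
b_5 = 3·-5 + 3/2·-3/2 + -1·1/3 = -211/12
b_6 = 3·-211/12 + 3/2·-5 + -1·-3/2 = -235/4
b_7 = 3·-235/4 + 3/2·-211/12 + -1·-5 = -1581/8
b_8 = 3·-1581/8 + 3/2·-235/4 + -1·-211/12 = -7961/12
b_9 = 3·-7961/12 + 3/2·-1581/8 + -1·-235/4 = -35647/16
b_10 = 3·-35647/16 + 3/2·-7961/12 + -1·-1581/8 = -119701/16

-119701/16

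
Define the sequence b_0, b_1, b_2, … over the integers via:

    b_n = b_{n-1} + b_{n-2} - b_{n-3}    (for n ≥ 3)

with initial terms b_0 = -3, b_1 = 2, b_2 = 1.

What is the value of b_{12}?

21

b_3 = 1·1 + 1·2 + -1·-3 = 6
b_4 = 1·6 + 1·1 + -1·2 = 5
b_5 = 1·5 + 1·6 + -1·1 = 10
b_6 = 1·10 + 1·5 + -1·6 = 9
b_7 = 1·9 + 1·10 + -1·5 = 14
b_8 = 1·14 + 1·9 + -1·10 = 13
b_9 = 1·13 + 1·14 + -1·9 = 18
b_10 = 1·18 + 1·13 + -1·14 = 17
b_11 = 1·17 + 1·18 + -1·13 = 22
b_12 = 1·22 + 1·17 + -1·18 = 21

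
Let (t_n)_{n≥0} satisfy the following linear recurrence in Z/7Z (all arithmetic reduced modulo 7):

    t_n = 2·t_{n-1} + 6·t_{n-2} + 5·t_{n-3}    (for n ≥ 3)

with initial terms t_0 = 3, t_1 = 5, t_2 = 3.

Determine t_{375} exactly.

6

t_3 = 2·3 + 6·5 + 5·3 = 2
t_4 = 2·2 + 6·3 + 5·5 = 5
t_5 = 2·5 + 6·2 + 5·3 = 2
t_6 = 2·2 + 6·5 + 5·2 = 2
t_7 = 2·2 + 6·2 + 5·5 = 6
t_8 = 2·6 + 6·2 + 5·2 = 6
t_9 = 2·6 + 6·6 + 5·2 = 2
t_10 = 2·2 + 6·6 + 5·6 = 0
t_11 = 2·0 + 6·2 + 5·6 = 0
t_12 = 2·0 + 6·0 + 5·2 = 3
t_13 = 2·3 + 6·0 + 5·0 = 6
t_14 = 2·6 + 6·3 + 5·0 = 2
t_15 = 2·2 + 6·6 + 5·3 = 6
t_16 = 2·6 + 6·2 + 5·6 = 5
t_17 = 2·5 + 6·6 + 5·2 = 0
t_18 = 2·0 + 6·5 + 5·6 = 4
t_19 = 2·4 + 6·0 + 5·5 = 5
t_20 = 2·5 + 6·4 + 5·0 = 6
t_21 = 2·6 + 6·5 + 5·4 = 6
t_22 = 2·6 + 6·6 + 5·5 = 3
t_23 = 2·3 + 6·6 + 5·6 = 2
t_24 = 2·2 + 6·3 + 5·6 = 3
t_25 = 2·3 + 6·2 + 5·3 = 5
t_26 = 2·5 + 6·3 + 5·2 = 3
(t_24, t_25, t_26) = (3, 5, 3) = (t_0, t_1, t_2), so the sequence has period 24.
375 ≡ 15 (mod 24), hence t_375 = t_15 = 6.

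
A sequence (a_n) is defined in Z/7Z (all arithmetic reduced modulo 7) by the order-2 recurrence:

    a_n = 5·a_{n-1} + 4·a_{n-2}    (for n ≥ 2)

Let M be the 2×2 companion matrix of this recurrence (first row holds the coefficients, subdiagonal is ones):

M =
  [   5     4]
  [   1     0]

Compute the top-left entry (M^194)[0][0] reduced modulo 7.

(M^194)[0][0] is the top entry after applying M 194 times to the unit state (1, 0). Equivalently it is h_{195} for the auxiliary sequence (h_n) obeying the same recurrence with h_1 = 1 and h_i = 0 for 0 ≤ i < 1:
h_2 = 5·1 + 4·0 = 5
h_3 = 5·5 + 4·1 = 1
h_4 = 5·1 + 4·5 = 4
h_5 = 5·4 + 4·1 = 3
h_6 = 5·3 + 4·4 = 3
h_7 = 5·3 + 4·3 = 6
h_8 = 5·6 + 4·3 = 0
h_9 = 5·0 + 4·6 = 3
h_10 = 5·3 + 4·0 = 1
h_11 = 5·1 + 4·3 = 3
h_12 = 5·3 + 4·1 = 5
h_13 = 5·5 + 4·3 = 2
h_14 = 5·2 + 4·5 = 2
h_15 = 5·2 + 4·2 = 4
h_16 = 5·4 + 4·2 = 0
h_17 = 5·0 + 4·4 = 2
h_18 = 5·2 + 4·0 = 3
h_19 = 5·3 + 4·2 = 2
h_20 = 5·2 + 4·3 = 1
h_21 = 5·1 + 4·2 = 6
h_22 = 5·6 + 4·1 = 6
h_23 = 5·6 + 4·6 = 5
h_24 = 5·5 + 4·6 = 0
h_25 = 5·0 + 4·5 = 6
h_26 = 5·6 + 4·0 = 2
h_27 = 5·2 + 4·6 = 6
h_28 = 5·6 + 4·2 = 3
h_29 = 5·3 + 4·6 = 4
h_30 = 5·4 + 4·3 = 4
h_31 = 5·4 + 4·4 = 1
h_32 = 5·1 + 4·4 = 0
h_33 = 5·0 + 4·1 = 4
h_34 = 5·4 + 4·0 = 6
h_35 = 5·6 + 4·4 = 4
h_36 = 5·4 + 4·6 = 2
h_37 = 5·2 + 4·4 = 5
h_38 = 5·5 + 4·2 = 5
h_39 = 5·5 + 4·5 = 3
h_40 = 5·3 + 4·5 = 0
h_41 = 5·0 + 4·3 = 5
h_42 = 5·5 + 4·0 = 4
h_43 = 5·4 + 4·5 = 5
h_44 = 5·5 + 4·4 = 6
h_45 = 5·6 + 4·5 = 1
h_46 = 5·1 + 4·6 = 1
h_47 = 5·1 + 4·1 = 2
h_48 = 5·2 + 4·1 = 0
h_49 = 5·0 + 4·2 = 1
(h_48, h_49) = (0, 1) = (h_0, h_1), so the sequence has period 48.
195 ≡ 3 (mod 48), hence h_195 = h_3 = 1.

1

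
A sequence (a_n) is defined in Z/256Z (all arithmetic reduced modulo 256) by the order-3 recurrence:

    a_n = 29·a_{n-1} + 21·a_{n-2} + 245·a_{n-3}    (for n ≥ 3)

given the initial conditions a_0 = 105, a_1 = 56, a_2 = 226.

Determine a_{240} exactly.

97

a_3 = 29·226 + 21·56 + 245·105 = 175
a_4 = 29·175 + 21·226 + 245·56 = 245
a_5 = 29·245 + 21·175 + 245·226 = 102
a_6 = 29·102 + 21·245 + 245·175 = 34
a_7 = 29·34 + 21·102 + 245·245 = 177
a_8 = 29·177 + 21·34 + 245·102 = 117
Continuing the recurrence:
  a_9 = 80;  a_10 = 14;  a_11 = 31;  a_12 = 57;  a_13 = 102;  a_14 = 230
  a_15 = 249;  a_16 = 177;  a_17 = 152;  a_18 = 10;  a_19 = 255;  a_20 = 45
  a_21 = 150;  a_22 = 186;  a_23 = 113;  a_24 = 157;  a_25 = 16;  a_26 = 214
  a_27 = 207;  a_28 = 81;  a_29 = 246;  a_30 = 158;  a_31 = 153;  a_32 = 185
  a_33 = 184;  a_34 = 114;  a_35 = 15;  a_36 = 37;  a_37 = 134;  a_38 = 146
  a_39 = 241;  a_40 = 133;  a_41 = 144;  a_42 = 222;  a_43 = 63;  a_44 = 41
  a_45 = 70;  a_46 = 150;  a_47 = 249;  a_48 = 129;  a_49 = 152;  a_50 = 26
  a_51 = 223;  a_52 = 221;  a_53 = 54;  a_54 = 170;  a_55 = 49;  a_56 = 45
  a_57 = 208;  a_58 = 38;  a_59 = 111;  a_60 = 193;  a_61 = 86;  a_62 = 206
  a_63 = 25;  a_64 = 9;  a_65 = 56;  a_66 = 2;  a_67 = 111;  a_68 = 85
  a_69 = 166;  a_70 = 2;  a_71 = 49;  a_72 = 149;  a_73 = 208;  a_74 = 174
  a_75 = 95;  a_76 = 25;  a_77 = 38;  a_78 = 70;  a_79 = 249;  a_80 = 81
  a_81 = 152;  a_82 = 42;  a_83 = 191;  a_84 = 141;  a_85 = 214;  a_86 = 154
  a_87 = 241;  a_88 = 189;  a_89 = 144;  a_90 = 118;  a_91 = 15;  a_92 = 49
  a_93 = 182;  a_94 = 254;  a_95 = 153;  a_96 = 89;  a_97 = 184;  a_98 = 146
  a_99 = 207;  a_100 = 133;  a_101 = 198;  a_102 = 114;  a_103 = 113;  a_104 = 165
  a_105 = 16;  a_106 = 126;  a_107 = 127;  a_108 = 9;  a_109 = 6;  a_110 = 246
  a_111 = 249;  a_112 = 33;  a_113 = 152;  a_114 = 58;  a_115 = 159;  a_116 = 61
  a_117 = 118;  a_118 = 138;  a_119 = 177;  a_120 = 77;  a_121 = 80;  a_122 = 198
  a_123 = 175;  a_124 = 161;  a_125 = 22;  a_126 = 46;  a_127 = 25;  a_128 = 169
  a_129 = 56;  a_130 = 34;  a_131 = 47;  a_132 = 181;  a_133 = 230;  a_134 = 226
  a_135 = 177;  a_136 = 181;  a_137 = 80;  a_138 = 78;  a_139 = 159;  a_140 = 249
  a_141 = 230;  a_142 = 166;  a_143 = 249;  a_144 = 241;  a_145 = 152;  a_146 = 74
  a_147 = 127;  a_148 = 237;  a_149 = 22;  a_150 = 122;  a_151 = 113;  a_152 = 221
  a_153 = 16;  a_154 = 22;  a_155 = 79;  a_156 = 17;  a_157 = 118;  a_158 = 94
  a_159 = 153;  a_160 = 249;  a_161 = 184;  a_162 = 178;  a_163 = 143;  a_164 = 229
  a_165 = 6;  a_166 = 82;  a_167 = 241;  a_168 = 197;  a_169 = 144;  a_170 = 30
  a_171 = 191;  a_172 = 233;  a_173 = 198;  a_174 = 86;  a_175 = 249;  a_176 = 193
  a_177 = 152;  a_178 = 90;  a_179 = 95;  a_180 = 157;  a_181 = 182;  a_182 = 106
  a_183 = 49;  a_184 = 109;  a_185 = 208;  a_186 = 102;  a_187 = 239;  a_188 = 129
  a_189 = 214;  a_190 = 142;  a_191 = 25;  a_192 = 73;  a_193 = 56;  a_194 = 66
  a_195 = 239;  a_196 = 21;  a_197 = 38;  a_198 = 194;  a_199 = 49;  a_200 = 213
  a_201 = 208;  a_202 = 238;  a_203 = 223;  a_204 = 217;  a_205 = 166;  a_206 = 6
  a_207 = 249;  a_208 = 145;  a_209 = 152;  a_210 = 106;  a_211 = 63;  a_212 = 77
  a_213 = 86;  a_214 = 90;  a_215 = 241;  a_216 = 253;  a_217 = 144;  a_218 = 182
  a_219 = 143;  a_220 = 241;  a_221 = 54;  a_222 = 190;  a_223 = 153;  a_224 = 153
  a_225 = 184;  a_226 = 210;  a_227 = 79;  a_228 = 69;  a_229 = 70;  a_230 = 50
  a_231 = 113;  a_232 = 229;  a_233 = 16;  a_234 = 190;  a_235 = 255;  a_236 = 201
  a_237 = 134;  a_238 = 182
a_239 = 29·182 + 21·134 + 245·201 = 249
a_240 = 29·249 + 21·182 + 245·134 = 97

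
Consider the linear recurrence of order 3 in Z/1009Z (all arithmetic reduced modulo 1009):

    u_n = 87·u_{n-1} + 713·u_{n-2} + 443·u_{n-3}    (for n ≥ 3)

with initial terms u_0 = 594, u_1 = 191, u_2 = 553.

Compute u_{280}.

u_3 = 87·553 + 713·191 + 443·594 = 449
u_4 = 87·449 + 713·553 + 443·191 = 348
u_5 = 87·348 + 713·449 + 443·553 = 82
u_6 = 87·82 + 713·348 + 443·449 = 115
u_7 = 87·115 + 713·82 + 443·348 = 655
u_8 = 87·655 + 713·115 + 443·82 = 749
Continuing the recurrence:
  u_9 = 930;  u_10 = 39;  u_11 = 389;  u_12 = 419;  u_13 = 135;  u_14 = 517
  u_15 = 944;  u_16 = 0;  u_17 = 57;  u_18 = 380;  u_19 = 44;  u_20 = 346
  u_21 = 771;  u_22 = 297;  u_23 = 342;  u_24 = 875;  u_25 = 519;  u_26 = 217
  u_27 = 630;  u_28 = 533;  u_29 = 418;  u_30 = 284;  u_31 = 884;  u_32 = 434
  u_33 = 788;  u_34 = 752;  u_35 = 222;  u_36 = 510;  u_37 = 13;  u_38 = 985
  u_39 = 32;  u_40 = 512;  u_41 = 224;  u_42 = 165;  u_43 = 310;  u_44 = 678
  u_45 = 970;  u_46 = 852;  u_47 = 584;  u_48 = 292;  u_49 = 933;  u_50 = 192
  u_51 = 53;  u_52 = 885;  u_53 = 58;  u_54 = 653;  u_55 = 855;  u_56 = 628
  u_57 = 25;  u_58 = 315;  u_59 = 554;  u_60 = 339;  u_61 = 9;  u_62 = 565
  u_63 = 922;  u_64 = 708;  u_65 = 637;  u_66 = 29;  u_67 = 481;  u_68 = 646
  u_69 = 330;  u_70 = 127;  u_71 = 774;  u_72 = 370;  u_73 = 607;  u_74 = 624
  u_75 = 184;  u_76 = 314;  u_77 = 63;  u_78 = 103;  u_79 = 263;  u_80 = 122
  u_81 = 593;  u_82 = 818;  u_83 = 134;  u_84 = 950;  u_85 = 751;  u_86 = 903
  u_87 = 649;  u_88 = 788;  u_89 = 15;  u_90 = 69;  u_91 = 524;  u_92 = 530
  u_93 = 275;  u_94 = 295;  u_95 = 462;  u_96 = 33;  u_97 = 840;  u_98 = 593
  u_99 = 199;  u_100 = 1006;  u_101 = 725;  u_102 = 770;  u_103 = 393;  u_104 = 312
  u_105 = 685;  u_106 = 82;  u_107 = 103;  u_108 = 579;  u_109 = 716;  u_110 = 104
  u_111 = 132;  u_112 = 233;  u_113 = 28;  u_114 = 16;  u_115 = 468;  u_116 = 961
  u_117 = 599;  u_118 = 206;  u_119 = 974;  u_120 = 545;  u_121 = 710;  u_122 = 980
  u_123 = 500;  u_124 = 347;  u_125 = 512;  u_126 = 883;  u_127 = 288;  u_128 = 594
  u_129 = 413;  u_130 = 808;  u_131 = 309;  u_132 = 944;  u_133 = 503;  u_134 = 106
  u_135 = 42;  u_136 = 370;  u_137 = 122;  u_138 = 420;  u_139 = 880;  u_140 = 232
  u_141 = 250;  u_142 = 867;  u_143 = 278;  u_144 = 393;  u_145 = 996;  u_146 = 650
  u_147 = 409;  u_148 = 882;  u_149 = 451;  u_150 = 721;  u_151 = 104;  u_152 = 470
  u_153 = 575;  u_154 = 364;  u_155 = 57;  u_156 = 590;  u_157 = 973;  u_158 = 847
  u_159 = 637;  u_160 = 649;  u_161 = 972;  u_162 = 94;  u_163 = 910;  u_164 = 649
  u_165 = 275;  u_166 = 863;  u_167 = 686;  u_168 = 725;  u_169 = 168;  u_170 = 996
  u_171 = 913;  u_172 = 299;  u_173 = 238;  u_174 = 664;  u_175 = 715;  u_176 = 356
  u_177 = 476;  u_178 = 531;  u_179 = 451;  u_180 = 101;  u_181 = 543;  u_182 = 203
  u_183 = 558;  u_184 = 973;  u_185 = 331;  u_186 = 91;  u_187 = 947;  u_188 = 286
  u_189 = 809;  u_190 = 639;  u_191 = 340;  u_192 = 50;  u_193 = 122;  u_194 = 129
  u_195 = 288;  u_196 = 558;  u_197 = 265;  u_198 = 606;  u_199 = 505;  u_200 = 116
  u_201 = 927;  u_202 = 625;  u_203 = 883;  u_204 = 791;  u_205 = 577;  u_206 = 387
  u_207 = 391;  u_208 = 519;  u_209 = 967;  u_210 = 800;  u_211 = 168;  u_212 = 361
  u_213 = 82;  u_214 = 936;  u_215 = 148;  u_216 = 180;  u_217 = 53;  u_218 = 751
  u_219 = 237;  u_220 = 395;  u_221 = 260;  u_222 = 601;  u_223 = 980;  u_224 = 346
  u_225 = 211;  u_226 = 967;  u_227 = 394;  u_228 = 941;  u_229 = 114;  u_230 = 770
  u_231 = 95;  u_232 = 359;  u_233 = 154;  u_234 = 678;  u_235 = 909;  u_236 = 94
  u_237 = 117;  u_238 = 613;  u_239 = 810;  u_240 = 384;  u_241 = 631;  u_242 = 390
  u_243 = 113;  u_244 = 376;  u_245 = 504;  u_246 = 773;  u_247 = 888;  u_248 = 81
  u_249 = 873;  u_250 = 390;  u_251 = 88;  u_252 = 471;  u_253 = 25;  u_254 = 625
  u_255 = 351;  u_256 = 899;  u_257 = 960;  u_258 = 152;  u_259 = 187;  u_260 = 20
  u_261 = 607;  u_262 = 578;  u_263 = 554;  u_264 = 715;  u_265 = 907;  u_266 = 692
  u_267 = 514;  u_268 = 536;  u_269 = 253;  u_270 = 247;  u_271 = 411;  u_272 = 58
  u_273 = 883;  u_274 = 575;  u_275 = 7;  u_276 = 607;  u_277 = 744;  u_278 = 156
u_279 = 87·156 + 713·744 + 443·607 = 700
u_280 = 87·700 + 713·156 + 443·744 = 247

247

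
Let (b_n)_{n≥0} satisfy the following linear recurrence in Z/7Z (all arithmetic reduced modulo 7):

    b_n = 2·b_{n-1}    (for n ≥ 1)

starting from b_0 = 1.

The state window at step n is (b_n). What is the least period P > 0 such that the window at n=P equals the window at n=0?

n=0: window = (1)
n=1: window = (2)
n=2: window = (4)
n=3: window = (1)
window at n=3 equals window at n=0 → period = 3

3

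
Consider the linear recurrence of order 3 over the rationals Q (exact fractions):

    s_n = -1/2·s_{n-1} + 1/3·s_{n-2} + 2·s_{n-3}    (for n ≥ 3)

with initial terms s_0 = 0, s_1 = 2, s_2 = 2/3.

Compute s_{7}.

2921/432

s_3 = -1/2·2/3 + 1/3·2 + 2·0 = 1/3
s_4 = -1/2·1/3 + 1/3·2/3 + 2·2 = 73/18
s_5 = -1/2·73/18 + 1/3·1/3 + 2·2/3 = -7/12
s_6 = -1/2·-7/12 + 1/3·73/18 + 2·1/3 = 499/216
s_7 = -1/2·499/216 + 1/3·-7/12 + 2·73/18 = 2921/432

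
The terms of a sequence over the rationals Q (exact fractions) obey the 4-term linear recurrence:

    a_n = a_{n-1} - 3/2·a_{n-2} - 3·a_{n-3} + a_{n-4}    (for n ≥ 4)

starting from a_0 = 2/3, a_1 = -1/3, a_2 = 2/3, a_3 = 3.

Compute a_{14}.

30233/48

a_4 = 1·3 + -3/2·2/3 + -3·-1/3 + 1·2/3 = 11/3
a_5 = 1·11/3 + -3/2·3 + -3·2/3 + 1·-1/3 = -19/6
a_6 = 1·-19/6 + -3/2·11/3 + -3·3 + 1·2/3 = -17
a_7 = 1·-17 + -3/2·-19/6 + -3·11/3 + 1·3 = -81/4
a_8 = 1·-81/4 + -3/2·-17 + -3·-19/6 + 1·11/3 = 221/12
a_9 = 1·221/12 + -3/2·-81/4 + -3·-17 + 1·-19/6 = 773/8
a_10 = 1·773/8 + -3/2·221/12 + -3·-81/4 + 1·-17 = 451/4
a_11 = 1·451/4 + -3/2·773/8 + -3·221/12 + 1·-81/4 = -1723/16
a_12 = 1·-1723/16 + -3/2·451/4 + -3·773/8 + 1·221/12 = -26317/48
a_13 = 1·-26317/48 + -3/2·-1723/16 + -3·451/4 + 1·773/8 = -60323/96
a_14 = 1·-60323/96 + -3/2·-26317/48 + -3·-1723/16 + 1·451/4 = 30233/48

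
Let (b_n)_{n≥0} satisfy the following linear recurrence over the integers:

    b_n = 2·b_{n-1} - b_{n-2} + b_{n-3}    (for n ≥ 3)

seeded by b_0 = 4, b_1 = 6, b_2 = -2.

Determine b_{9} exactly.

-58

b_3 = 2·-2 + -1·6 + 1·4 = -6
b_4 = 2·-6 + -1·-2 + 1·6 = -4
b_5 = 2·-4 + -1·-6 + 1·-2 = -4
b_6 = 2·-4 + -1·-4 + 1·-6 = -10
b_7 = 2·-10 + -1·-4 + 1·-4 = -20
b_8 = 2·-20 + -1·-10 + 1·-4 = -34
b_9 = 2·-34 + -1·-20 + 1·-10 = -58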